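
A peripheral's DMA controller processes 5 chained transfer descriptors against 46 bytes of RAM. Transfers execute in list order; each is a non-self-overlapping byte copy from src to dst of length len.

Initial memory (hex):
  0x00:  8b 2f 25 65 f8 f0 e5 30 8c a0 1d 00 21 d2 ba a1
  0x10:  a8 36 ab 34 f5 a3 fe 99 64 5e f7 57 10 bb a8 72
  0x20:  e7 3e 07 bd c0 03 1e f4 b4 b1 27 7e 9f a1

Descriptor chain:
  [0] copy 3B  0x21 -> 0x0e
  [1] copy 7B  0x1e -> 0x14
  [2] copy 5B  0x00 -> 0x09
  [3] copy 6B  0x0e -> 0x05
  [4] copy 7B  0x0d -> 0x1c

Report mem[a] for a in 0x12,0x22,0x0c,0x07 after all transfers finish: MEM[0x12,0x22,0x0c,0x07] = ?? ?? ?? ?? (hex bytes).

MEM[0x12,0x22,0x0c,0x07] = ab 34 65 bd

  after D0: wrote 3B at 0x0e = 3e07bd
  after D1: wrote 7B at 0x14 = a872e73e07bdc0
  after D2: wrote 5B at 0x09 = 8b2f2565f8
  after D3: wrote 6B at 0x05 = 3e07bd36ab34
  after D4: wrote 7B at 0x1c = f83e07bd36ab34
query mem[0x12]=0xab, mem[0x22]=0x34, mem[0x0c]=0x65, mem[0x07]=0xbd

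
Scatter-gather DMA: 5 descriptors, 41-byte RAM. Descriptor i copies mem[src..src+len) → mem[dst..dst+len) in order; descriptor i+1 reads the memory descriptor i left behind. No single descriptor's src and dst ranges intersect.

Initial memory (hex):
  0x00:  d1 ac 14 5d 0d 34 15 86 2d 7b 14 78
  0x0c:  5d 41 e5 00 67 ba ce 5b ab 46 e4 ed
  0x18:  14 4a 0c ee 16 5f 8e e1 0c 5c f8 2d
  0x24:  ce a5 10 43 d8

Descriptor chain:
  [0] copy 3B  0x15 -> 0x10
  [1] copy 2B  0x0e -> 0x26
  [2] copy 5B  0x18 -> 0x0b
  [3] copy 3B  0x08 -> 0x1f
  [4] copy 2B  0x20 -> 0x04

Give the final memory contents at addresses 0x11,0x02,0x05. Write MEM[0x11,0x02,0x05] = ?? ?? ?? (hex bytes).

[0] 0x15->0x10 len=3 : 46 e4 ed
[1] 0x0e->0x26 len=2 : e5 00
[2] 0x18->0x0b len=5 : 14 4a 0c ee 16
[3] 0x08->0x1f len=3 : 2d 7b 14
[4] 0x20->0x04 len=2 : 7b 14
query mem[0x11]=0xe4, mem[0x02]=0x14, mem[0x05]=0x14

MEM[0x11,0x02,0x05] = e4 14 14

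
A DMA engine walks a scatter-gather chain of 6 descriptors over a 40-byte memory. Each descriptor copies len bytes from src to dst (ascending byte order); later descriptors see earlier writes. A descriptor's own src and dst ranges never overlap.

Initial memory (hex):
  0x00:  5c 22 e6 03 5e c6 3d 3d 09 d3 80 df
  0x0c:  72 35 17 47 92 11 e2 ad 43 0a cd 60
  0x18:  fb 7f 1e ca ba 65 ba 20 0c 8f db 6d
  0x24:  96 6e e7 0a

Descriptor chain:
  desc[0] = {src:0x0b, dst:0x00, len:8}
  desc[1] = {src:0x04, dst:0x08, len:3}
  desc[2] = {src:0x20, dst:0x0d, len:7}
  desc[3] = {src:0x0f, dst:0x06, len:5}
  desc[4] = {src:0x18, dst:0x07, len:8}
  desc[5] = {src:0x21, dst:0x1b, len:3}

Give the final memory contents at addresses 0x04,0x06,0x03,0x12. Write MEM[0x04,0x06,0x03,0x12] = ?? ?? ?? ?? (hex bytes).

MEM[0x04,0x06,0x03,0x12] = 47 db 17 6e

[0] 0x0b->0x00 len=8 : df 72 35 17 47 92 11 e2
[1] 0x04->0x08 len=3 : 47 92 11
[2] 0x20->0x0d len=7 : 0c 8f db 6d 96 6e e7
[3] 0x0f->0x06 len=5 : db 6d 96 6e e7
[4] 0x18->0x07 len=8 : fb 7f 1e ca ba 65 ba 20
[5] 0x21->0x1b len=3 : 8f db 6d
query mem[0x04]=0x47, mem[0x06]=0xdb, mem[0x03]=0x17, mem[0x12]=0x6e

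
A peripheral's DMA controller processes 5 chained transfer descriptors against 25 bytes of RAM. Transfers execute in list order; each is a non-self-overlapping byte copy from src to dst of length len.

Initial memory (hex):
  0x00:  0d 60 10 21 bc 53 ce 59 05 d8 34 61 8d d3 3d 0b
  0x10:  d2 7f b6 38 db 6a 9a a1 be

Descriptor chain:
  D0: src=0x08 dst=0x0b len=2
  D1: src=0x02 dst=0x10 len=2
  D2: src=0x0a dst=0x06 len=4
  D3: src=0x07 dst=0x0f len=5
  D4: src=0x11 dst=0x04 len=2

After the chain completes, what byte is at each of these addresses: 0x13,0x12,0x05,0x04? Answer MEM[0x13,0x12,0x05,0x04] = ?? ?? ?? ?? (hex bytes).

MEM[0x13,0x12,0x05,0x04] = 05 34 34 d3

#0 dst[0x0b+2] := {0x05,0xd8}
#1 dst[0x10+2] := {0x10,0x21}
#2 dst[0x06+4] := {0x34,0x05,0xd8,0xd3}
#3 dst[0x0f+5] := {0x05,0xd8,0xd3,0x34,0x05}
#4 dst[0x04+2] := {0xd3,0x34}
query mem[0x13]=0x05, mem[0x12]=0x34, mem[0x05]=0x34, mem[0x04]=0xd3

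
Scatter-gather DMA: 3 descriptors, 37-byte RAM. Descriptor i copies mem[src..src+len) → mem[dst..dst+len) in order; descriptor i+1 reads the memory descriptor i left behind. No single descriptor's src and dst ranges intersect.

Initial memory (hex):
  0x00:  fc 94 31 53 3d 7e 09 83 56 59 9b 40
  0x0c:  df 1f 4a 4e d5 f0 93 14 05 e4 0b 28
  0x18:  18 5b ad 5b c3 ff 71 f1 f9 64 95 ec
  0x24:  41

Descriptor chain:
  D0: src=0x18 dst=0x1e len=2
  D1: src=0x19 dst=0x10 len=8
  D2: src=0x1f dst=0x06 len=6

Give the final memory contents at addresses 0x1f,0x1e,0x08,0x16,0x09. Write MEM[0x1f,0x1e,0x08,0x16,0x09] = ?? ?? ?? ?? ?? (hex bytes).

D0: mem[0x1e..0x1f] <- [18 5b]
D1: mem[0x10..0x17] <- [5b ad 5b c3 ff 18 5b f9]
D2: mem[0x06..0x0b] <- [5b f9 64 95 ec 41]
query mem[0x1f]=0x5b, mem[0x1e]=0x18, mem[0x08]=0x64, mem[0x16]=0x5b, mem[0x09]=0x95

MEM[0x1f,0x1e,0x08,0x16,0x09] = 5b 18 64 5b 95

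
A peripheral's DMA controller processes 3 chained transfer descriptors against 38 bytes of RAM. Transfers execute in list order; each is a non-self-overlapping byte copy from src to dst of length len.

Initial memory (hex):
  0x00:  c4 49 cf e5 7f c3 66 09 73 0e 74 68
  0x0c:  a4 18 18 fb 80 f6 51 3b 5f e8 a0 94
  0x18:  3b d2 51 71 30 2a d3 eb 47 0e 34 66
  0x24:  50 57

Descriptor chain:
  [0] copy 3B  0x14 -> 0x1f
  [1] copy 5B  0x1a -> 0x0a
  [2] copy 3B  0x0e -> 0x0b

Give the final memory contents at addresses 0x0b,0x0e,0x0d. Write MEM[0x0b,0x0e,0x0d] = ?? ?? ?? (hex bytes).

  after D0: wrote 3B at 0x1f = 5fe8a0
  after D1: wrote 5B at 0x0a = 5171302ad3
  after D2: wrote 3B at 0x0b = d3fb80
query mem[0x0b]=0xd3, mem[0x0e]=0xd3, mem[0x0d]=0x80

MEM[0x0b,0x0e,0x0d] = d3 d3 80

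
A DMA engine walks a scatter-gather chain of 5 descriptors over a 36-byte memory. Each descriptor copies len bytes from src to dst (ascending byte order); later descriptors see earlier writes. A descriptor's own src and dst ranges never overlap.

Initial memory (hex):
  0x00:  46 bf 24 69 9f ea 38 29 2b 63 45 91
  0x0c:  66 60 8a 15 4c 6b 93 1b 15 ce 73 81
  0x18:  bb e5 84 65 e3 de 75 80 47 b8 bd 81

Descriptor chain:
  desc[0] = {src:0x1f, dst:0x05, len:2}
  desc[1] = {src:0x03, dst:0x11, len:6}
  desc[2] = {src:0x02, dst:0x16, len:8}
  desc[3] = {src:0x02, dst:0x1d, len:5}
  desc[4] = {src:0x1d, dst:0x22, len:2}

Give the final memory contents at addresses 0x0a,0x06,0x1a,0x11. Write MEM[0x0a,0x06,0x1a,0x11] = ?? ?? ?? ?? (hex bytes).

MEM[0x0a,0x06,0x1a,0x11] = 45 47 47 69

D0: mem[0x05..0x06] <- [80 47]
D1: mem[0x11..0x16] <- [69 9f 80 47 29 2b]
D2: mem[0x16..0x1d] <- [24 69 9f 80 47 29 2b 63]
D3: mem[0x1d..0x21] <- [24 69 9f 80 47]
D4: mem[0x22..0x23] <- [24 69]
query mem[0x0a]=0x45, mem[0x06]=0x47, mem[0x1a]=0x47, mem[0x11]=0x69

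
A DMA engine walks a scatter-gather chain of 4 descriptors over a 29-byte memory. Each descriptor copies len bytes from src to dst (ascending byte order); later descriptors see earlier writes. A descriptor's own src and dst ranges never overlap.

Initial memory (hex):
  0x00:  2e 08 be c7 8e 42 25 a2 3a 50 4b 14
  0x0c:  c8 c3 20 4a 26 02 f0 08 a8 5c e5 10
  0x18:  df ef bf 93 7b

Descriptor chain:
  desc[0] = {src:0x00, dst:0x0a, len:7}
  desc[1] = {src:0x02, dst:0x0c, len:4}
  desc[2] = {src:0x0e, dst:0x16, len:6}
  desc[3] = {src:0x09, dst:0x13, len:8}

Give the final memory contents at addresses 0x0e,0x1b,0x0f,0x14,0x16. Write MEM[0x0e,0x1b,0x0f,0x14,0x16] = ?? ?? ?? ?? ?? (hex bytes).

D0: mem[0x0a..0x10] <- [2e 08 be c7 8e 42 25]
D1: mem[0x0c..0x0f] <- [be c7 8e 42]
D2: mem[0x16..0x1b] <- [8e 42 25 02 f0 08]
D3: mem[0x13..0x1a] <- [50 2e 08 be c7 8e 42 25]
query mem[0x0e]=0x8e, mem[0x1b]=0x08, mem[0x0f]=0x42, mem[0x14]=0x2e, mem[0x16]=0xbe

MEM[0x0e,0x1b,0x0f,0x14,0x16] = 8e 08 42 2e be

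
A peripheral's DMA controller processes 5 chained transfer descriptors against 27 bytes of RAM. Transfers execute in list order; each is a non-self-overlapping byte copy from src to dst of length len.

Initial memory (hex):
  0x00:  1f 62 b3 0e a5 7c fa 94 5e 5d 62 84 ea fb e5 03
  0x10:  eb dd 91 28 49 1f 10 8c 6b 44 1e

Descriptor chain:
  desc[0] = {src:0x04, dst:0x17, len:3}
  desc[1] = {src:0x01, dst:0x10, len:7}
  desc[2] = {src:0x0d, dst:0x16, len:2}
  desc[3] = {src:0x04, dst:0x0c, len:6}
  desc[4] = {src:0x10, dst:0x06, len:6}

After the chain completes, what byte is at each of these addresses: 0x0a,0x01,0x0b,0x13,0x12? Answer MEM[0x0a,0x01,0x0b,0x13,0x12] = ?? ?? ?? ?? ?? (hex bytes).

MEM[0x0a,0x01,0x0b,0x13,0x12] = 7c 62 fa a5 0e

#0 dst[0x17+3] := {0xa5,0x7c,0xfa}
#1 dst[0x10+7] := {0x62,0xb3,0x0e,0xa5,0x7c,0xfa,0x94}
#2 dst[0x16+2] := {0xfb,0xe5}
#3 dst[0x0c+6] := {0xa5,0x7c,0xfa,0x94,0x5e,0x5d}
#4 dst[0x06+6] := {0x5e,0x5d,0x0e,0xa5,0x7c,0xfa}
query mem[0x0a]=0x7c, mem[0x01]=0x62, mem[0x0b]=0xfa, mem[0x13]=0xa5, mem[0x12]=0x0e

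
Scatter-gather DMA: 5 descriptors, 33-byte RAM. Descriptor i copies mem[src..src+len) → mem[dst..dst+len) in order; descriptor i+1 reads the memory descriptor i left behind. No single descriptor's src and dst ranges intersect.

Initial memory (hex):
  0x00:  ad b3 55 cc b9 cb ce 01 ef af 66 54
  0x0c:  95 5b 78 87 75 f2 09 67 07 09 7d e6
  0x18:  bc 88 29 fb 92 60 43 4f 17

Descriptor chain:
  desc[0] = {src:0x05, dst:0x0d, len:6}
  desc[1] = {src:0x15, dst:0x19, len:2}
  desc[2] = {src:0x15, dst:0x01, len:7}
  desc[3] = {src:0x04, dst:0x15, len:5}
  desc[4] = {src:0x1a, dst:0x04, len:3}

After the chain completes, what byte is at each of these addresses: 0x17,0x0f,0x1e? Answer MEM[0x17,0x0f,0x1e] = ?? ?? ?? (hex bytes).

D0: mem[0x0d..0x12] <- [cb ce 01 ef af 66]
D1: mem[0x19..0x1a] <- [09 7d]
D2: mem[0x01..0x07] <- [09 7d e6 bc 09 7d fb]
D3: mem[0x15..0x19] <- [bc 09 7d fb ef]
D4: mem[0x04..0x06] <- [7d fb 92]
query mem[0x17]=0x7d, mem[0x0f]=0x01, mem[0x1e]=0x43

MEM[0x17,0x0f,0x1e] = 7d 01 43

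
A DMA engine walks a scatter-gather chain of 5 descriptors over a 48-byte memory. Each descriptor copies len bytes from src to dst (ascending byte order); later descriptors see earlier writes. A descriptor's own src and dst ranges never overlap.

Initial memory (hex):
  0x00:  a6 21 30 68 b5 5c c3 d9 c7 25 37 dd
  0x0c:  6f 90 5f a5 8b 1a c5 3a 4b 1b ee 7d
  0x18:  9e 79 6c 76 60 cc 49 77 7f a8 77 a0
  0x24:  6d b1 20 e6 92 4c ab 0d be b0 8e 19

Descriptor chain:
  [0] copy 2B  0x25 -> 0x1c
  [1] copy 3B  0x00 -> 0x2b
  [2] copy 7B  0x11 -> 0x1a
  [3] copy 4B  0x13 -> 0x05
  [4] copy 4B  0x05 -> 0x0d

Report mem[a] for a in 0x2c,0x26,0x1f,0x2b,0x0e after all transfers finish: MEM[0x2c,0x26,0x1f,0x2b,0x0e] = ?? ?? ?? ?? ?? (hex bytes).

D0: mem[0x1c..0x1d] <- [b1 20]
D1: mem[0x2b..0x2d] <- [a6 21 30]
D2: mem[0x1a..0x20] <- [1a c5 3a 4b 1b ee 7d]
D3: mem[0x05..0x08] <- [3a 4b 1b ee]
D4: mem[0x0d..0x10] <- [3a 4b 1b ee]
query mem[0x2c]=0x21, mem[0x26]=0x20, mem[0x1f]=0xee, mem[0x2b]=0xa6, mem[0x0e]=0x4b

MEM[0x2c,0x26,0x1f,0x2b,0x0e] = 21 20 ee a6 4b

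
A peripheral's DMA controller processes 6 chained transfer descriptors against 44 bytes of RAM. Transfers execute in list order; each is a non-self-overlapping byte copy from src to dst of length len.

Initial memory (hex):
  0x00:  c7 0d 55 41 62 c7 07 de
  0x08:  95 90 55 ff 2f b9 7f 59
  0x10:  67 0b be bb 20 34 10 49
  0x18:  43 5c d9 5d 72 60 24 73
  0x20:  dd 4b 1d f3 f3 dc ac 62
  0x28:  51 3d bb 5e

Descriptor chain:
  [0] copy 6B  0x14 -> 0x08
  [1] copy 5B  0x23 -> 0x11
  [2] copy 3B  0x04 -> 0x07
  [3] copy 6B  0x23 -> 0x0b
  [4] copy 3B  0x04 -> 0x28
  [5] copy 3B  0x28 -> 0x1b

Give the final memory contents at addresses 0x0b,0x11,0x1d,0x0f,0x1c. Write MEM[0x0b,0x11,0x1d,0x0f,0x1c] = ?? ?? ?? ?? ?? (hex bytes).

MEM[0x0b,0x11,0x1d,0x0f,0x1c] = f3 f3 07 62 c7

  after D0: wrote 6B at 0x08 = 20341049435c
  after D1: wrote 5B at 0x11 = f3f3dcac62
  after D2: wrote 3B at 0x07 = 62c707
  after D3: wrote 6B at 0x0b = f3f3dcac6251
  after D4: wrote 3B at 0x28 = 62c707
  after D5: wrote 3B at 0x1b = 62c707
query mem[0x0b]=0xf3, mem[0x11]=0xf3, mem[0x1d]=0x07, mem[0x0f]=0x62, mem[0x1c]=0xc7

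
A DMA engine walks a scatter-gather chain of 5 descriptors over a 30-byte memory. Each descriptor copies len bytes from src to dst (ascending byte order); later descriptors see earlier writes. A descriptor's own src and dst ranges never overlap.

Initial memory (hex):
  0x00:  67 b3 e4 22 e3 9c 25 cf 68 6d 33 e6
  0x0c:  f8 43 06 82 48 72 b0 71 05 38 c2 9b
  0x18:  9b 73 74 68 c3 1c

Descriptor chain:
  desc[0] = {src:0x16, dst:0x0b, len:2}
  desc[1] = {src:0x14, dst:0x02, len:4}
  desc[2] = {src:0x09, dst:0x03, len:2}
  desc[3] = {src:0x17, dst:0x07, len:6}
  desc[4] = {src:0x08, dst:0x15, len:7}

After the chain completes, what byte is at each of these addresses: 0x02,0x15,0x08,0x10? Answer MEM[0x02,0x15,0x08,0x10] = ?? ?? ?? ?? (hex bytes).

[0] 0x16->0x0b len=2 : c2 9b
[1] 0x14->0x02 len=4 : 05 38 c2 9b
[2] 0x09->0x03 len=2 : 6d 33
[3] 0x17->0x07 len=6 : 9b 9b 73 74 68 c3
[4] 0x08->0x15 len=7 : 9b 73 74 68 c3 43 06
query mem[0x02]=0x05, mem[0x15]=0x9b, mem[0x08]=0x9b, mem[0x10]=0x48

MEM[0x02,0x15,0x08,0x10] = 05 9b 9b 48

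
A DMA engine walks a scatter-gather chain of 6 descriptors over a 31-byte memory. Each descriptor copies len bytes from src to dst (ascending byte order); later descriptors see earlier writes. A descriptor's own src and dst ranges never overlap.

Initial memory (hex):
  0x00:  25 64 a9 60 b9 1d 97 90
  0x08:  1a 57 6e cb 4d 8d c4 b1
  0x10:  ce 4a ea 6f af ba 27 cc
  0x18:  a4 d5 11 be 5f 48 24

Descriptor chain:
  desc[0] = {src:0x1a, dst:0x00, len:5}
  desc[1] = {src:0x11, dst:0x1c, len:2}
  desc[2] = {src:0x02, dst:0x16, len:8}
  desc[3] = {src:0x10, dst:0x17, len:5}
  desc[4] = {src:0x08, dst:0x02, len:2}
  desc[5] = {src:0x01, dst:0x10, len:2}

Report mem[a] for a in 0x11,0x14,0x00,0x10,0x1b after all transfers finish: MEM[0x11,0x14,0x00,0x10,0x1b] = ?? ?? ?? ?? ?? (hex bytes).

MEM[0x11,0x14,0x00,0x10,0x1b] = 1a af 11 be af

  after D0: wrote 5B at 0x00 = 11be5f4824
  after D1: wrote 2B at 0x1c = 4aea
  after D2: wrote 8B at 0x16 = 5f48241d97901a57
  after D3: wrote 5B at 0x17 = ce4aea6faf
  after D4: wrote 2B at 0x02 = 1a57
  after D5: wrote 2B at 0x10 = be1a
query mem[0x11]=0x1a, mem[0x14]=0xaf, mem[0x00]=0x11, mem[0x10]=0xbe, mem[0x1b]=0xaf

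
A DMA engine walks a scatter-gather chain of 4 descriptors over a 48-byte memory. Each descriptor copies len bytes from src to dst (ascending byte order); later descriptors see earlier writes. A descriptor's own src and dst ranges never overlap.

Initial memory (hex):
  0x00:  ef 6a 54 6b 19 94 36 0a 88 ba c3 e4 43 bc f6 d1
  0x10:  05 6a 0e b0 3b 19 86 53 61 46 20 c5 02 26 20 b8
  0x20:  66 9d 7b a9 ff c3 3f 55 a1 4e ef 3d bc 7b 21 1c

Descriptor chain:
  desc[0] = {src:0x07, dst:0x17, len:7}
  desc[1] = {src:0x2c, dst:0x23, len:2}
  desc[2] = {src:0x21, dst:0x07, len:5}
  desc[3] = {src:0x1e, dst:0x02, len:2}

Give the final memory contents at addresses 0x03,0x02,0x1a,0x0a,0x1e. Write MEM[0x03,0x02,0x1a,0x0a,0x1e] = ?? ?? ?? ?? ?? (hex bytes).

MEM[0x03,0x02,0x1a,0x0a,0x1e] = b8 20 c3 7b 20

D0: mem[0x17..0x1d] <- [0a 88 ba c3 e4 43 bc]
D1: mem[0x23..0x24] <- [bc 7b]
D2: mem[0x07..0x0b] <- [9d 7b bc 7b c3]
D3: mem[0x02..0x03] <- [20 b8]
query mem[0x03]=0xb8, mem[0x02]=0x20, mem[0x1a]=0xc3, mem[0x0a]=0x7b, mem[0x1e]=0x20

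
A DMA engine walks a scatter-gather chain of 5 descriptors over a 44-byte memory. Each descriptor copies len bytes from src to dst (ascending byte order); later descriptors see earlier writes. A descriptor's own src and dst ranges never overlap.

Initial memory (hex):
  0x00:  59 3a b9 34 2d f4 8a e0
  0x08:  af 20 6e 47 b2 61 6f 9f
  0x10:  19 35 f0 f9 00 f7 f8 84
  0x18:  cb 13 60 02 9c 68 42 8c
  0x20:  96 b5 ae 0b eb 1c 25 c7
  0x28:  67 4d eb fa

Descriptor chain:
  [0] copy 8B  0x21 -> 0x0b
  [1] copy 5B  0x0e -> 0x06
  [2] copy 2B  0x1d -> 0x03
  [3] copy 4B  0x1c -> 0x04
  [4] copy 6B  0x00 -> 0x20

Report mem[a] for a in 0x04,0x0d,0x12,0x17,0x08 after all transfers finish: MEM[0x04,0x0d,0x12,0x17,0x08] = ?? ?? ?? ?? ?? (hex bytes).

D0: mem[0x0b..0x12] <- [b5 ae 0b eb 1c 25 c7 67]
D1: mem[0x06..0x0a] <- [eb 1c 25 c7 67]
D2: mem[0x03..0x04] <- [68 42]
D3: mem[0x04..0x07] <- [9c 68 42 8c]
D4: mem[0x20..0x25] <- [59 3a b9 68 9c 68]
query mem[0x04]=0x9c, mem[0x0d]=0x0b, mem[0x12]=0x67, mem[0x17]=0x84, mem[0x08]=0x25

MEM[0x04,0x0d,0x12,0x17,0x08] = 9c 0b 67 84 25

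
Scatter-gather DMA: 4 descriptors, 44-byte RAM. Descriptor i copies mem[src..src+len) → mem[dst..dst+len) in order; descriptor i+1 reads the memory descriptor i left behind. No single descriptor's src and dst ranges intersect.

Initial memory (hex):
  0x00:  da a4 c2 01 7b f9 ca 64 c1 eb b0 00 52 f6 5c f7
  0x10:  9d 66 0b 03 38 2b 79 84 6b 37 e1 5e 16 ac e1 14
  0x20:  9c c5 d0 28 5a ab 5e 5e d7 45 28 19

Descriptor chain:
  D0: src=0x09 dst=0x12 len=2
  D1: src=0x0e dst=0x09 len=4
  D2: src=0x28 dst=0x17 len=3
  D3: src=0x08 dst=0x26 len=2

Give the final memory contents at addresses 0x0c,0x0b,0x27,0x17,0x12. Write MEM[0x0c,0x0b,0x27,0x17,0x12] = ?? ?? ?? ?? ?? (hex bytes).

#0 dst[0x12+2] := {0xeb,0xb0}
#1 dst[0x09+4] := {0x5c,0xf7,0x9d,0x66}
#2 dst[0x17+3] := {0xd7,0x45,0x28}
#3 dst[0x26+2] := {0xc1,0x5c}
query mem[0x0c]=0x66, mem[0x0b]=0x9d, mem[0x27]=0x5c, mem[0x17]=0xd7, mem[0x12]=0xeb

MEM[0x0c,0x0b,0x27,0x17,0x12] = 66 9d 5c d7 eb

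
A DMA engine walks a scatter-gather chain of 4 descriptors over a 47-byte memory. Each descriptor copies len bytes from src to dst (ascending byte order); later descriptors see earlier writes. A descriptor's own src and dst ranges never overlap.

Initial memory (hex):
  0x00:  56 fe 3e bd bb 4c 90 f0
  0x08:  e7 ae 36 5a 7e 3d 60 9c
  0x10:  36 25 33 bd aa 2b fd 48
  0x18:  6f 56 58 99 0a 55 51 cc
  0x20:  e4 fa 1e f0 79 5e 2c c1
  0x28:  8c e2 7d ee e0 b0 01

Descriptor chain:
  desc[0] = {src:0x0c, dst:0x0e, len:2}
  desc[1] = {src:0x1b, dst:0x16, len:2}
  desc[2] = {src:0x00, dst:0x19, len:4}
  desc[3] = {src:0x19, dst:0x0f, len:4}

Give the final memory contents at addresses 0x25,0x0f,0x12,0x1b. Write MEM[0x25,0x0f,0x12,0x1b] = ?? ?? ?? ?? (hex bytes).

MEM[0x25,0x0f,0x12,0x1b] = 5e 56 bd 3e

D0: mem[0x0e..0x0f] <- [7e 3d]
D1: mem[0x16..0x17] <- [99 0a]
D2: mem[0x19..0x1c] <- [56 fe 3e bd]
D3: mem[0x0f..0x12] <- [56 fe 3e bd]
query mem[0x25]=0x5e, mem[0x0f]=0x56, mem[0x12]=0xbd, mem[0x1b]=0x3e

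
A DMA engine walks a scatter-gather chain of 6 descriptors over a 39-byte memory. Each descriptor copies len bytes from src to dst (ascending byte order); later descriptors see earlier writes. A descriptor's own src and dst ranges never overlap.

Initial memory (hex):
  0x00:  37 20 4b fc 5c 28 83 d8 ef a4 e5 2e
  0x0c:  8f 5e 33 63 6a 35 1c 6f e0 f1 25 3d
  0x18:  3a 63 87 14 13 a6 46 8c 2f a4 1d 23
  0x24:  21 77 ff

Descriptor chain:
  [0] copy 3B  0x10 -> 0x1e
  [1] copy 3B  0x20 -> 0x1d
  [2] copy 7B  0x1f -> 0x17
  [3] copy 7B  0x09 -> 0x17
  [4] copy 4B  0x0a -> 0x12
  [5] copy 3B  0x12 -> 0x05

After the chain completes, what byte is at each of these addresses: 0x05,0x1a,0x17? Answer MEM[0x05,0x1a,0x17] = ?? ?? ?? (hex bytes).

#0 dst[0x1e+3] := {0x6a,0x35,0x1c}
#1 dst[0x1d+3] := {0x1c,0xa4,0x1d}
#2 dst[0x17+7] := {0x1d,0x1c,0xa4,0x1d,0x23,0x21,0x77}
#3 dst[0x17+7] := {0xa4,0xe5,0x2e,0x8f,0x5e,0x33,0x63}
#4 dst[0x12+4] := {0xe5,0x2e,0x8f,0x5e}
#5 dst[0x05+3] := {0xe5,0x2e,0x8f}
query mem[0x05]=0xe5, mem[0x1a]=0x8f, mem[0x17]=0xa4

MEM[0x05,0x1a,0x17] = e5 8f a4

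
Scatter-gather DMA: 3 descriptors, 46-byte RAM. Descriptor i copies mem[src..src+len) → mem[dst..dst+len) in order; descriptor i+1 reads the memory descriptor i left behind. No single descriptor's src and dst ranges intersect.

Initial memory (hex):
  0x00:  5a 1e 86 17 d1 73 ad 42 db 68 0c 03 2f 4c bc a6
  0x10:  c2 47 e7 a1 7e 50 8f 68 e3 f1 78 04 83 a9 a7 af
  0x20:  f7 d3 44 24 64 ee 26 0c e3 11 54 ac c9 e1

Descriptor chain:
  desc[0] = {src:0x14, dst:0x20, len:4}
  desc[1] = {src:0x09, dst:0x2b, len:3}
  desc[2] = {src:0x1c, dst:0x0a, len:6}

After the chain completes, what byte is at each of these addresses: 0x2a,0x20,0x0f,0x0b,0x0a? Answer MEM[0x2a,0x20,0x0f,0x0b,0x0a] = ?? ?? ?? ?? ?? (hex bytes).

D0: mem[0x20..0x23] <- [7e 50 8f 68]
D1: mem[0x2b..0x2d] <- [68 0c 03]
D2: mem[0x0a..0x0f] <- [83 a9 a7 af 7e 50]
query mem[0x2a]=0x54, mem[0x20]=0x7e, mem[0x0f]=0x50, mem[0x0b]=0xa9, mem[0x0a]=0x83

MEM[0x2a,0x20,0x0f,0x0b,0x0a] = 54 7e 50 a9 83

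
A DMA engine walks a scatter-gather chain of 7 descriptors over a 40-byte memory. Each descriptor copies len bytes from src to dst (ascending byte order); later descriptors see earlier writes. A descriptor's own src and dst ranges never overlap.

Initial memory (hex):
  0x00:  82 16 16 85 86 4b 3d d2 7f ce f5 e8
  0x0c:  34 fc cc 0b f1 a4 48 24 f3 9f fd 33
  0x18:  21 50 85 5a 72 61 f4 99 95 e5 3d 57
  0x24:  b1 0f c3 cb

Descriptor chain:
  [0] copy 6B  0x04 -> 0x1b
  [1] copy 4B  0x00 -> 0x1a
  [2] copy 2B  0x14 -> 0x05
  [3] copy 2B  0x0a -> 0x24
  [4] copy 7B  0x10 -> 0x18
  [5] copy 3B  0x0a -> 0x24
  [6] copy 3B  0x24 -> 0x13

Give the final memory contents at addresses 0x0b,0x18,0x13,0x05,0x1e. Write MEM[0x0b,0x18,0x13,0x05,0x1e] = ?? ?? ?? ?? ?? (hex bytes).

D0: mem[0x1b..0x20] <- [86 4b 3d d2 7f ce]
D1: mem[0x1a..0x1d] <- [82 16 16 85]
D2: mem[0x05..0x06] <- [f3 9f]
D3: mem[0x24..0x25] <- [f5 e8]
D4: mem[0x18..0x1e] <- [f1 a4 48 24 f3 9f fd]
D5: mem[0x24..0x26] <- [f5 e8 34]
D6: mem[0x13..0x15] <- [f5 e8 34]
query mem[0x0b]=0xe8, mem[0x18]=0xf1, mem[0x13]=0xf5, mem[0x05]=0xf3, mem[0x1e]=0xfd

MEM[0x0b,0x18,0x13,0x05,0x1e] = e8 f1 f5 f3 fd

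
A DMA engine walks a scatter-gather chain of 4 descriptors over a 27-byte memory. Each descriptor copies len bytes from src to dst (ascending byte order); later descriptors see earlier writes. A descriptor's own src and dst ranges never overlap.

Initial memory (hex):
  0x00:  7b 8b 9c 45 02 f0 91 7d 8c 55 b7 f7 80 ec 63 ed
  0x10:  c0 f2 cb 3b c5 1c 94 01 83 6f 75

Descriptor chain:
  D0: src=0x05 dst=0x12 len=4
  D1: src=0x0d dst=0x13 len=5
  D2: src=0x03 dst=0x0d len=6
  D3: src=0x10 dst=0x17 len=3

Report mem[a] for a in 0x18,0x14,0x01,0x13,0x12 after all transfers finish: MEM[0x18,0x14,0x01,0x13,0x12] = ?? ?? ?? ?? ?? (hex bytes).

MEM[0x18,0x14,0x01,0x13,0x12] = 7d 63 8b ec 8c

D0: mem[0x12..0x15] <- [f0 91 7d 8c]
D1: mem[0x13..0x17] <- [ec 63 ed c0 f2]
D2: mem[0x0d..0x12] <- [45 02 f0 91 7d 8c]
D3: mem[0x17..0x19] <- [91 7d 8c]
query mem[0x18]=0x7d, mem[0x14]=0x63, mem[0x01]=0x8b, mem[0x13]=0xec, mem[0x12]=0x8c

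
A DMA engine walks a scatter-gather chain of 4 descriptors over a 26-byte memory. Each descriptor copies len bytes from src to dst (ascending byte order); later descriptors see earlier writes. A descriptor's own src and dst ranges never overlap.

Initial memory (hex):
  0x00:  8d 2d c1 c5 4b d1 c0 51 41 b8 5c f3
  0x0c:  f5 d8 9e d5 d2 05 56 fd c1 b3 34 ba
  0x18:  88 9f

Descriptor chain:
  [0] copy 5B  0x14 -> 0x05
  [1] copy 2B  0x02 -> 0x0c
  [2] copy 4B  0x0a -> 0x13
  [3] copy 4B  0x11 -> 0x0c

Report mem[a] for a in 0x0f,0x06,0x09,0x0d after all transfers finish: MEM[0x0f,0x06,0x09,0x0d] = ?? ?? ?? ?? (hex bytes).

MEM[0x0f,0x06,0x09,0x0d] = f3 b3 88 56

D0: mem[0x05..0x09] <- [c1 b3 34 ba 88]
D1: mem[0x0c..0x0d] <- [c1 c5]
D2: mem[0x13..0x16] <- [5c f3 c1 c5]
D3: mem[0x0c..0x0f] <- [05 56 5c f3]
query mem[0x0f]=0xf3, mem[0x06]=0xb3, mem[0x09]=0x88, mem[0x0d]=0x56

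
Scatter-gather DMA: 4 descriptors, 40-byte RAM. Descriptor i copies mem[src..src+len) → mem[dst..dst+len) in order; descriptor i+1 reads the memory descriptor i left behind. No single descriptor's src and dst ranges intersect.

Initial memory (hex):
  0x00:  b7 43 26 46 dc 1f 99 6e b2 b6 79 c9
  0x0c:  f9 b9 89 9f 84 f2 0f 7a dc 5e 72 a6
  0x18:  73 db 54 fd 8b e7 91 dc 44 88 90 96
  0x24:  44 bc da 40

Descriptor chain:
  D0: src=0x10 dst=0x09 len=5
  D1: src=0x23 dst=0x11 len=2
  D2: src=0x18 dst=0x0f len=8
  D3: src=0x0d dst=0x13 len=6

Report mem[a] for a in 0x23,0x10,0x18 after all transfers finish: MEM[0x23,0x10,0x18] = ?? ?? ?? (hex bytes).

MEM[0x23,0x10,0x18] = 96 db fd

  after D0: wrote 5B at 0x09 = 84f20f7adc
  after D1: wrote 2B at 0x11 = 9644
  after D2: wrote 8B at 0x0f = 73db54fd8be791dc
  after D3: wrote 6B at 0x13 = dc8973db54fd
query mem[0x23]=0x96, mem[0x10]=0xdb, mem[0x18]=0xfd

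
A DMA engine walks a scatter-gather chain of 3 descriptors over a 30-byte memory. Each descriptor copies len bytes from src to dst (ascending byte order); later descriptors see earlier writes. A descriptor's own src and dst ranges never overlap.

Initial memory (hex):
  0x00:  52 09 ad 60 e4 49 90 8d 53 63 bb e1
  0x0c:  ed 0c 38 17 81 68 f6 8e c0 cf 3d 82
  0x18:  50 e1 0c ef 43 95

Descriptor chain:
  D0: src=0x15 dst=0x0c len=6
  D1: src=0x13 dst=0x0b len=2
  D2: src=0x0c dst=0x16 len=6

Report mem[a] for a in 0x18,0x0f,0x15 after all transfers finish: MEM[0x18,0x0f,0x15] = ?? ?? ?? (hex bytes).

MEM[0x18,0x0f,0x15] = 82 50 cf

[0] 0x15->0x0c len=6 : cf 3d 82 50 e1 0c
[1] 0x13->0x0b len=2 : 8e c0
[2] 0x0c->0x16 len=6 : c0 3d 82 50 e1 0c
query mem[0x18]=0x82, mem[0x0f]=0x50, mem[0x15]=0xcf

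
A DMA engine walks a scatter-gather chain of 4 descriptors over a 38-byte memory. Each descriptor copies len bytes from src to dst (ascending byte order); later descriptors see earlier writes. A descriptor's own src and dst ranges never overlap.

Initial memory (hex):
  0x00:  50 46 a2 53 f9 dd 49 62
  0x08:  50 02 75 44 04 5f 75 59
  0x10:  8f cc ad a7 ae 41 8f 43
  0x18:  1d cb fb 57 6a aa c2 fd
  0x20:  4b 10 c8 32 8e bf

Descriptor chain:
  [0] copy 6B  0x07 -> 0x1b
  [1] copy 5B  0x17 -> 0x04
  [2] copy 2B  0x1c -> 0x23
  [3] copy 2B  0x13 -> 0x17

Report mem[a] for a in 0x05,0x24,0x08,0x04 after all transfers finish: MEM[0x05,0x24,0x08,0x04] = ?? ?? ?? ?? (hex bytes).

MEM[0x05,0x24,0x08,0x04] = 1d 02 62 43

[0] 0x07->0x1b len=6 : 62 50 02 75 44 04
[1] 0x17->0x04 len=5 : 43 1d cb fb 62
[2] 0x1c->0x23 len=2 : 50 02
[3] 0x13->0x17 len=2 : a7 ae
query mem[0x05]=0x1d, mem[0x24]=0x02, mem[0x08]=0x62, mem[0x04]=0x43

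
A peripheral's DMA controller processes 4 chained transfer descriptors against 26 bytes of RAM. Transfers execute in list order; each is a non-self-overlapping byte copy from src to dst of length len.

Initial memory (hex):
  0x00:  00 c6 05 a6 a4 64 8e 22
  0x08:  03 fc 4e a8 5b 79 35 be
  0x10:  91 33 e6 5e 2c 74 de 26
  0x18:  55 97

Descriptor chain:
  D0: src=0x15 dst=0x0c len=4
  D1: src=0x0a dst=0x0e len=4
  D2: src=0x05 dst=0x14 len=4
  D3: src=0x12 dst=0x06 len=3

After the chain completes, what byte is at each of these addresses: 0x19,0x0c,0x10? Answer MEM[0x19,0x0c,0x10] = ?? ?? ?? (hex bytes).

MEM[0x19,0x0c,0x10] = 97 74 74

[0] 0x15->0x0c len=4 : 74 de 26 55
[1] 0x0a->0x0e len=4 : 4e a8 74 de
[2] 0x05->0x14 len=4 : 64 8e 22 03
[3] 0x12->0x06 len=3 : e6 5e 64
query mem[0x19]=0x97, mem[0x0c]=0x74, mem[0x10]=0x74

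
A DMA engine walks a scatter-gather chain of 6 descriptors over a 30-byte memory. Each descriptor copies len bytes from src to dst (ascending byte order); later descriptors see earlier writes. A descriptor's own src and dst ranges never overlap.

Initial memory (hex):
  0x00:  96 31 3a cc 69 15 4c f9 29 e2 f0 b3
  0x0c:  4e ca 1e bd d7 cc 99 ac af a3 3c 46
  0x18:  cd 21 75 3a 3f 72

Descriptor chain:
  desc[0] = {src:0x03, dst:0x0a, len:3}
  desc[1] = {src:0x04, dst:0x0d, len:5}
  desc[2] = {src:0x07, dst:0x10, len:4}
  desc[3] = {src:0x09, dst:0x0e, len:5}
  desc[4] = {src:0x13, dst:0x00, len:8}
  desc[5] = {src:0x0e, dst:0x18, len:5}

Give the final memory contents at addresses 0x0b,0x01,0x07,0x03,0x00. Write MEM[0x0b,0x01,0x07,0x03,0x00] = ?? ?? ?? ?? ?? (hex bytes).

#0 dst[0x0a+3] := {0xcc,0x69,0x15}
#1 dst[0x0d+5] := {0x69,0x15,0x4c,0xf9,0x29}
#2 dst[0x10+4] := {0xf9,0x29,0xe2,0xcc}
#3 dst[0x0e+5] := {0xe2,0xcc,0x69,0x15,0x69}
#4 dst[0x00+8] := {0xcc,0xaf,0xa3,0x3c,0x46,0xcd,0x21,0x75}
#5 dst[0x18+5] := {0xe2,0xcc,0x69,0x15,0x69}
query mem[0x0b]=0x69, mem[0x01]=0xaf, mem[0x07]=0x75, mem[0x03]=0x3c, mem[0x00]=0xcc

MEM[0x0b,0x01,0x07,0x03,0x00] = 69 af 75 3c cc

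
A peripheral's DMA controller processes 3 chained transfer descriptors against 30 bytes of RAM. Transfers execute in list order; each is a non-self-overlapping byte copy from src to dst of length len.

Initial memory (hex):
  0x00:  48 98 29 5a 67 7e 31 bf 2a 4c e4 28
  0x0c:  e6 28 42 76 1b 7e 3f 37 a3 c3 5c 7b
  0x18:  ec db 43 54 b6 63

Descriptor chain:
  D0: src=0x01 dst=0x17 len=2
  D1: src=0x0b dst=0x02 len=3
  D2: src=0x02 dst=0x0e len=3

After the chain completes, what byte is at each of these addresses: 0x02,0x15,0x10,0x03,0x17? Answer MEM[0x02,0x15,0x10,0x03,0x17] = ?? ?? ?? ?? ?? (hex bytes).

MEM[0x02,0x15,0x10,0x03,0x17] = 28 c3 28 e6 98

  after D0: wrote 2B at 0x17 = 9829
  after D1: wrote 3B at 0x02 = 28e628
  after D2: wrote 3B at 0x0e = 28e628
query mem[0x02]=0x28, mem[0x15]=0xc3, mem[0x10]=0x28, mem[0x03]=0xe6, mem[0x17]=0x98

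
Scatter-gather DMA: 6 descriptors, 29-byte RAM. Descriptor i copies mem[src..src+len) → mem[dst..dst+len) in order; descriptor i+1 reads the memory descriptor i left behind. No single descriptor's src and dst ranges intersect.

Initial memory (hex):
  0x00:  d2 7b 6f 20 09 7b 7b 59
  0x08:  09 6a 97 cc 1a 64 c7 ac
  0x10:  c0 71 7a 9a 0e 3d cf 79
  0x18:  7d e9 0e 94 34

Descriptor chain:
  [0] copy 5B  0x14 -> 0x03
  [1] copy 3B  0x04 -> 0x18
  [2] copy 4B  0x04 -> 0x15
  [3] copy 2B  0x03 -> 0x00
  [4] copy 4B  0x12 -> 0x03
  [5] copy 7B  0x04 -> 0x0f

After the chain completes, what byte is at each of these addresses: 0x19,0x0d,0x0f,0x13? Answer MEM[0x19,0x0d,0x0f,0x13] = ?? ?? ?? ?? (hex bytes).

D0: mem[0x03..0x07] <- [0e 3d cf 79 7d]
D1: mem[0x18..0x1a] <- [3d cf 79]
D2: mem[0x15..0x18] <- [3d cf 79 7d]
D3: mem[0x00..0x01] <- [0e 3d]
D4: mem[0x03..0x06] <- [7a 9a 0e 3d]
D5: mem[0x0f..0x15] <- [9a 0e 3d 7d 09 6a 97]
query mem[0x19]=0xcf, mem[0x0d]=0x64, mem[0x0f]=0x9a, mem[0x13]=0x09

MEM[0x19,0x0d,0x0f,0x13] = cf 64 9a 09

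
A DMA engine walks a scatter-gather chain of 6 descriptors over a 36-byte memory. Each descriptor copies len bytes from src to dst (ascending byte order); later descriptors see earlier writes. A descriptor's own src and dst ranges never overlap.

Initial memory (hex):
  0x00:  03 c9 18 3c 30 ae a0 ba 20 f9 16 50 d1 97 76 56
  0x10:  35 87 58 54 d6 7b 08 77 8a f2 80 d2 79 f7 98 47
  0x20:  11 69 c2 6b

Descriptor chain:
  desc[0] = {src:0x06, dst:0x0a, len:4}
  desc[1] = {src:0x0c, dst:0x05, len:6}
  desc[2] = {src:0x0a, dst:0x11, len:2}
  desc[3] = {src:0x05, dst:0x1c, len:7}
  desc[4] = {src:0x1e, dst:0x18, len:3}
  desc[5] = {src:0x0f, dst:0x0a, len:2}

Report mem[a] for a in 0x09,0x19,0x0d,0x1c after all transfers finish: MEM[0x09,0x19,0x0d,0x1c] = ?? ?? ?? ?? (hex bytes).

MEM[0x09,0x19,0x0d,0x1c] = 35 56 f9 20

D0: mem[0x0a..0x0d] <- [a0 ba 20 f9]
D1: mem[0x05..0x0a] <- [20 f9 76 56 35 87]
D2: mem[0x11..0x12] <- [87 ba]
D3: mem[0x1c..0x22] <- [20 f9 76 56 35 87 ba]
D4: mem[0x18..0x1a] <- [76 56 35]
D5: mem[0x0a..0x0b] <- [56 35]
query mem[0x09]=0x35, mem[0x19]=0x56, mem[0x0d]=0xf9, mem[0x1c]=0x20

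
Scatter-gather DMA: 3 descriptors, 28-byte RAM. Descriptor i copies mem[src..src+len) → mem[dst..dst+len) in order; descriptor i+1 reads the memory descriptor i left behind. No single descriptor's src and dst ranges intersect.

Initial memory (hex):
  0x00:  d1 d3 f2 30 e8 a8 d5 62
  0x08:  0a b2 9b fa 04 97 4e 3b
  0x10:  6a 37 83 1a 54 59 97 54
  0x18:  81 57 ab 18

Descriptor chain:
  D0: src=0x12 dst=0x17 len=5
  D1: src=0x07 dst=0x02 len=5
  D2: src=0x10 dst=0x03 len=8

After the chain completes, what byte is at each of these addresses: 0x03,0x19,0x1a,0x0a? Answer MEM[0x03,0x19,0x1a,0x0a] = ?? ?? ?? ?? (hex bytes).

[0] 0x12->0x17 len=5 : 83 1a 54 59 97
[1] 0x07->0x02 len=5 : 62 0a b2 9b fa
[2] 0x10->0x03 len=8 : 6a 37 83 1a 54 59 97 83
query mem[0x03]=0x6a, mem[0x19]=0x54, mem[0x1a]=0x59, mem[0x0a]=0x83

MEM[0x03,0x19,0x1a,0x0a] = 6a 54 59 83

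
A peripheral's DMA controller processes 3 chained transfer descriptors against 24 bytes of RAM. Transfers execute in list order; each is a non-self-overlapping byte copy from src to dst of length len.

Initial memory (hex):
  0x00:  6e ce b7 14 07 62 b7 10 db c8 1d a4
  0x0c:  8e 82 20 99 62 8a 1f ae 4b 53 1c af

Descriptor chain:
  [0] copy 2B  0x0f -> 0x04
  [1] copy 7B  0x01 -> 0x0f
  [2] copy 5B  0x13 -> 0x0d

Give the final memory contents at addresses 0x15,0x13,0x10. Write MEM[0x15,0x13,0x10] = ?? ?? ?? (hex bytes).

[0] 0x0f->0x04 len=2 : 99 62
[1] 0x01->0x0f len=7 : ce b7 14 99 62 b7 10
[2] 0x13->0x0d len=5 : 62 b7 10 1c af
query mem[0x15]=0x10, mem[0x13]=0x62, mem[0x10]=0x1c

MEM[0x15,0x13,0x10] = 10 62 1c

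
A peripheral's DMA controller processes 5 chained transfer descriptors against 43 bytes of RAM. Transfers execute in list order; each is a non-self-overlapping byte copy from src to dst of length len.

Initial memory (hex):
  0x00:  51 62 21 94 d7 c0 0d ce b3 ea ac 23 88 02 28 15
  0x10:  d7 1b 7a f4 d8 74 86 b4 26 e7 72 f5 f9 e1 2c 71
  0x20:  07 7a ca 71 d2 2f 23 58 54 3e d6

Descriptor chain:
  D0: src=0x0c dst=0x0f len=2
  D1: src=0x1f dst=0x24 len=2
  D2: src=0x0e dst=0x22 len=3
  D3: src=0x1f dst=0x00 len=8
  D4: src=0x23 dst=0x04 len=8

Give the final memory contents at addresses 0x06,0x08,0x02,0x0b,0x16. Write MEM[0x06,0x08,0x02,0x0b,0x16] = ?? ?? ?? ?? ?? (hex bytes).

MEM[0x06,0x08,0x02,0x0b,0x16] = 07 58 7a d6 86

[0] 0x0c->0x0f len=2 : 88 02
[1] 0x1f->0x24 len=2 : 71 07
[2] 0x0e->0x22 len=3 : 28 88 02
[3] 0x1f->0x00 len=8 : 71 07 7a 28 88 02 07 23
[4] 0x23->0x04 len=8 : 88 02 07 23 58 54 3e d6
query mem[0x06]=0x07, mem[0x08]=0x58, mem[0x02]=0x7a, mem[0x0b]=0xd6, mem[0x16]=0x86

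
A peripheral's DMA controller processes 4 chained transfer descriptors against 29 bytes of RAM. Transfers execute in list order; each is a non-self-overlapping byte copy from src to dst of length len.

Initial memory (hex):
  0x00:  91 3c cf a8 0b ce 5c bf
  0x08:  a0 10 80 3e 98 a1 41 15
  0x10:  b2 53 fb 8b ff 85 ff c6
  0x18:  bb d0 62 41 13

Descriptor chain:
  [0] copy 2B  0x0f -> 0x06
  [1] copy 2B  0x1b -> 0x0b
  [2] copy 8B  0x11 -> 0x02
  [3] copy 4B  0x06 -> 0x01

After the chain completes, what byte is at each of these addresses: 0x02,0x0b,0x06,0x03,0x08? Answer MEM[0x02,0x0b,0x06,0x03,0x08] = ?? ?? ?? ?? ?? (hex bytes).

[0] 0x0f->0x06 len=2 : 15 b2
[1] 0x1b->0x0b len=2 : 41 13
[2] 0x11->0x02 len=8 : 53 fb 8b ff 85 ff c6 bb
[3] 0x06->0x01 len=4 : 85 ff c6 bb
query mem[0x02]=0xff, mem[0x0b]=0x41, mem[0x06]=0x85, mem[0x03]=0xc6, mem[0x08]=0xc6

MEM[0x02,0x0b,0x06,0x03,0x08] = ff 41 85 c6 c6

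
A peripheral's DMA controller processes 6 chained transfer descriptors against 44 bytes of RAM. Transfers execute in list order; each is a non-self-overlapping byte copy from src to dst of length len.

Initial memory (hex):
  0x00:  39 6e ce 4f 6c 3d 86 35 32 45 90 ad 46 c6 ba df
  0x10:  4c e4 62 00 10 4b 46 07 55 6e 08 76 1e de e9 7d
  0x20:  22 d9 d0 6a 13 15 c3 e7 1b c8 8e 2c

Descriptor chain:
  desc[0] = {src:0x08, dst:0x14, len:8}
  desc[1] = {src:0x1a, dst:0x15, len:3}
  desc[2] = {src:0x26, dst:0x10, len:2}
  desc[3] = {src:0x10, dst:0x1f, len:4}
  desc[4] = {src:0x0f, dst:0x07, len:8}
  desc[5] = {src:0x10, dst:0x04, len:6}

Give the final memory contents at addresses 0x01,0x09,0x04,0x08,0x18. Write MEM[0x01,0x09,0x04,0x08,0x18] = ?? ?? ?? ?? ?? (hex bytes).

#0 dst[0x14+8] := {0x32,0x45,0x90,0xad,0x46,0xc6,0xba,0xdf}
#1 dst[0x15+3] := {0xba,0xdf,0x1e}
#2 dst[0x10+2] := {0xc3,0xe7}
#3 dst[0x1f+4] := {0xc3,0xe7,0x62,0x00}
#4 dst[0x07+8] := {0xdf,0xc3,0xe7,0x62,0x00,0x32,0xba,0xdf}
#5 dst[0x04+6] := {0xc3,0xe7,0x62,0x00,0x32,0xba}
query mem[0x01]=0x6e, mem[0x09]=0xba, mem[0x04]=0xc3, mem[0x08]=0x32, mem[0x18]=0x46

MEM[0x01,0x09,0x04,0x08,0x18] = 6e ba c3 32 46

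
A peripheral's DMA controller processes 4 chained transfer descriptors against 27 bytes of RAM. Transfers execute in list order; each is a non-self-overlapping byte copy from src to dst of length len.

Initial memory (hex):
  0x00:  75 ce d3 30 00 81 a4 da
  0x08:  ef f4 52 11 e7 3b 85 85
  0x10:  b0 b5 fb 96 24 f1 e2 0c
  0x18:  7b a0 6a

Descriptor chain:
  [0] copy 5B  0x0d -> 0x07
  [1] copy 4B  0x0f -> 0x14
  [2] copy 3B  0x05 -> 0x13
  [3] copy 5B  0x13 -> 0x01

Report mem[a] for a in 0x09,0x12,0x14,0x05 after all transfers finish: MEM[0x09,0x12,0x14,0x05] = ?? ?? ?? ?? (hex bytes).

#0 dst[0x07+5] := {0x3b,0x85,0x85,0xb0,0xb5}
#1 dst[0x14+4] := {0x85,0xb0,0xb5,0xfb}
#2 dst[0x13+3] := {0x81,0xa4,0x3b}
#3 dst[0x01+5] := {0x81,0xa4,0x3b,0xb5,0xfb}
query mem[0x09]=0x85, mem[0x12]=0xfb, mem[0x14]=0xa4, mem[0x05]=0xfb

MEM[0x09,0x12,0x14,0x05] = 85 fb a4 fb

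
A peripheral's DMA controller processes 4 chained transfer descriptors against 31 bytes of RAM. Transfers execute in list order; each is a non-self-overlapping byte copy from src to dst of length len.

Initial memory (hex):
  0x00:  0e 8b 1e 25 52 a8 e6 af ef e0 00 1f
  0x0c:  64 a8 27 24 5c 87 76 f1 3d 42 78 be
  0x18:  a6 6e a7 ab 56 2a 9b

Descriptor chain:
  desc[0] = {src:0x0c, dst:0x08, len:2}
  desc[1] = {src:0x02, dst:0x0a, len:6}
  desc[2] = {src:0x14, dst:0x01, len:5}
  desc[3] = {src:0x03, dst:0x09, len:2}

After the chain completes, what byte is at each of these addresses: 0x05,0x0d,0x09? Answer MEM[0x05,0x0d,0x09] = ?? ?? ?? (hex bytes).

  after D0: wrote 2B at 0x08 = 64a8
  after D1: wrote 6B at 0x0a = 1e2552a8e6af
  after D2: wrote 5B at 0x01 = 3d4278bea6
  after D3: wrote 2B at 0x09 = 78be
query mem[0x05]=0xa6, mem[0x0d]=0xa8, mem[0x09]=0x78

MEM[0x05,0x0d,0x09] = a6 a8 78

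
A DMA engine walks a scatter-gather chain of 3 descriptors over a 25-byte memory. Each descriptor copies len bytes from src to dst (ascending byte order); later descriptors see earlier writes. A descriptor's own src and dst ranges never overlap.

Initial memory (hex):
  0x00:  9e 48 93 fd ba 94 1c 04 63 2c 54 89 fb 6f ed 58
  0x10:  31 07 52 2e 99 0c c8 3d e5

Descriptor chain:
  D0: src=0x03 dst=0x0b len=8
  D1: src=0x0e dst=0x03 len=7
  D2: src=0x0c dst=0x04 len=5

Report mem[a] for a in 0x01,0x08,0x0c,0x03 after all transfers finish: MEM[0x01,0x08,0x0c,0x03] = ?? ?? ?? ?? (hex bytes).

MEM[0x01,0x08,0x0c,0x03] = 48 63 ba 1c

#0 dst[0x0b+8] := {0xfd,0xba,0x94,0x1c,0x04,0x63,0x2c,0x54}
#1 dst[0x03+7] := {0x1c,0x04,0x63,0x2c,0x54,0x2e,0x99}
#2 dst[0x04+5] := {0xba,0x94,0x1c,0x04,0x63}
query mem[0x01]=0x48, mem[0x08]=0x63, mem[0x0c]=0xba, mem[0x03]=0x1c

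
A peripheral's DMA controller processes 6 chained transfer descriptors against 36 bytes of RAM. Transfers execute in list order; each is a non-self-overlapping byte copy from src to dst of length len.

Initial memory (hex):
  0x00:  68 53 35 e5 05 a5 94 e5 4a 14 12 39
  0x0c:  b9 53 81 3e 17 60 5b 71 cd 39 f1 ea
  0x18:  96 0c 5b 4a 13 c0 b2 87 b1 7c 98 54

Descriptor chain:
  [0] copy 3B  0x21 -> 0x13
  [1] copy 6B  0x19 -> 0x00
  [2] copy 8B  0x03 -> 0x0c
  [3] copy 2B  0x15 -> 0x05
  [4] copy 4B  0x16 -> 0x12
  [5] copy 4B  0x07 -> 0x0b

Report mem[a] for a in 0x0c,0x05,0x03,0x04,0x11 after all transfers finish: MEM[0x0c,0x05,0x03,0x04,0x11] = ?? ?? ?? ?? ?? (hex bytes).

MEM[0x0c,0x05,0x03,0x04,0x11] = 4a 54 13 c0 4a

#0 dst[0x13+3] := {0x7c,0x98,0x54}
#1 dst[0x00+6] := {0x0c,0x5b,0x4a,0x13,0xc0,0xb2}
#2 dst[0x0c+8] := {0x13,0xc0,0xb2,0x94,0xe5,0x4a,0x14,0x12}
#3 dst[0x05+2] := {0x54,0xf1}
#4 dst[0x12+4] := {0xf1,0xea,0x96,0x0c}
#5 dst[0x0b+4] := {0xe5,0x4a,0x14,0x12}
query mem[0x0c]=0x4a, mem[0x05]=0x54, mem[0x03]=0x13, mem[0x04]=0xc0, mem[0x11]=0x4a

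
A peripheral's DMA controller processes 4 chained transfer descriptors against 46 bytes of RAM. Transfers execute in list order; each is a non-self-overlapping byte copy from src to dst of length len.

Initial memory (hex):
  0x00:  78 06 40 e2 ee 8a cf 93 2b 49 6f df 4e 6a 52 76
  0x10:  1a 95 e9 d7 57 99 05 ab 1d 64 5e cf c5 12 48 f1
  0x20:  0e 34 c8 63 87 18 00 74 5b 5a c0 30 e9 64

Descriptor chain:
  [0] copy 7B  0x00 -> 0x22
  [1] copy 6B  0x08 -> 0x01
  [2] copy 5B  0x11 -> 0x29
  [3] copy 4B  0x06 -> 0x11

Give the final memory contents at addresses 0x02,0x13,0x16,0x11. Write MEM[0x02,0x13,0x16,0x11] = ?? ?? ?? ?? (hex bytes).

[0] 0x00->0x22 len=7 : 78 06 40 e2 ee 8a cf
[1] 0x08->0x01 len=6 : 2b 49 6f df 4e 6a
[2] 0x11->0x29 len=5 : 95 e9 d7 57 99
[3] 0x06->0x11 len=4 : 6a 93 2b 49
query mem[0x02]=0x49, mem[0x13]=0x2b, mem[0x16]=0x05, mem[0x11]=0x6a

MEM[0x02,0x13,0x16,0x11] = 49 2b 05 6a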